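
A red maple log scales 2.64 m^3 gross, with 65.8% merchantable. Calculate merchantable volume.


Formula: MV = V_total * (merchantable_pct / 100)
Merchantable fraction = 65.8% / 100 = 0.658
MV = 2.64 m^3 * 0.658 = 1.737 m^3

1.737


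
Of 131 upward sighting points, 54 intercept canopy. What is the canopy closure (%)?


Formula: Canopy closure = covered points / total points * 100
Closure = 54 / 131 * 100
Closure = 0.4122 * 100 = 41.2%

41.2


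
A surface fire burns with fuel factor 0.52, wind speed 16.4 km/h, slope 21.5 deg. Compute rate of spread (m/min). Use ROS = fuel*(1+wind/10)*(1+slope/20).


Formula: ROS = fuel * (1 + wind/10) * (1 + slope/20)
Wind factor = 1 + 16.4/10 = 2.64
Slope factor = 1 + 21.5/20 = 2.075
ROS = 0.52 * 2.64 * 2.075 = 2.85 m/min

2.85


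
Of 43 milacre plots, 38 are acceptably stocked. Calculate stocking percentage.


Formula: Stocking % = stocked plots / total plots * 100
Stocking = 38 / 43 * 100
Stocking = 0.8837 * 100 = 88.4%

88.4


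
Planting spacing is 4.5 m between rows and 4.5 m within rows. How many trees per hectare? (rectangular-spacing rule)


Formula: TPH = 10000 m^2/ha / (spacing_x * spacing_y)
Area per tree = 4.5 m * 4.5 m = 20.25 m^2
TPH = 10000 / 20.25 = 494 trees/ha

494


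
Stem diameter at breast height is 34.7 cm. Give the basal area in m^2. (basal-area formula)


Formula: BA = pi * (DBH/2)^2 / 10000  (cm^2 to m^2)
Radius = DBH/2 = 34.7/2 = 17.35 cm
BA = pi * 17.35^2 / 10000
   = 945.6901 cm^2 / 10000
   = 0.0946 m^2

0.0946


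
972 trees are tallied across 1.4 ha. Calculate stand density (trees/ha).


Formula: Stand Density = N_trees / Area_ha
Density = 972 trees / 1.4 ha
Density = 694 trees/ha

694


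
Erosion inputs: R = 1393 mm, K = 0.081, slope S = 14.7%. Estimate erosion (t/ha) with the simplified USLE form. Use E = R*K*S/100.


Formula: E = R * K * S / 100  (simplified USLE)
R * K = 1393 * 0.081 = 112.833
E = 112.833 * 14.7 / 100 = 16.59 t/ha

16.59


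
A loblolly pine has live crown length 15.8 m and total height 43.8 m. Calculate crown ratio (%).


Formula: Crown Ratio = (Crown Length / Total Height) * 100
CR = (15.8 m / 43.8 m) * 100
CR = 0.3607 * 100 = 36.1%

36.1


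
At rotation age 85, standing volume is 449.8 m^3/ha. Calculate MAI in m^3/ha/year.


Formula: MAI = Total Volume / Stand Age
MAI = 449.8 m^3/ha / 85 years
MAI = 5.29 m^3/ha/year

5.29


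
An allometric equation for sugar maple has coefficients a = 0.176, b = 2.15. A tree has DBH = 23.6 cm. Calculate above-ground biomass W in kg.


Formula: W = a * DBH^b  (allometric power law)
DBH^b = 23.6^2.15 = 894.8718
W = 0.176 * 894.8718 = 157.5 kg

157.5


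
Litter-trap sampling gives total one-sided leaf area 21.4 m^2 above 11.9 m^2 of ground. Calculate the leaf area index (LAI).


Formula: LAI = total leaf area / ground area  (dimensionless)
LAI = 21.4 m^2 / 11.9 m^2
LAI = 1.8

1.8


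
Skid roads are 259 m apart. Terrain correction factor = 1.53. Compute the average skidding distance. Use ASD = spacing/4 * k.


Formula: ASD = (spacing / 4) * correction
Uncorrected distance = spacing / 4 = 259 / 4 = 64.75 m
ASD = 64.75 * 1.53 = 99 m

99


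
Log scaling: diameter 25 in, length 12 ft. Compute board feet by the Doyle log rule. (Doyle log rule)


Doyle: BF = (D - 4)^2 * L / 16
Adjusted diameter = 25 - 4 = 21 in
(D-4)^2 = 21^2 = 441
BF = 441 * 12 / 16 = 331 BF

331


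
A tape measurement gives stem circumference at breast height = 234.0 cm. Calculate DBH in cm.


Formula: DBH = C / pi
DBH = 234.0 / pi
pi = 3.14159...
DBH = 74.5 cm

74.5


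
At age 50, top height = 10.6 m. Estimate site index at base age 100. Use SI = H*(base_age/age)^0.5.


Formula: SI = H_dom * (base_age / age)^0.5
Age ratio = 100 / 50 = 2.0
sqrt(age_ratio) = 1.41421
SI = 10.6 * 1.41421 = 15.0 m

15.0


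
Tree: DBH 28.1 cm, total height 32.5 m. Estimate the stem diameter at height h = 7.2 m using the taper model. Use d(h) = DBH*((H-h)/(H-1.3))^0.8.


Taper: d(h) = DBH * ((H - h) / (H - 1.3))^0.8
Numerator = H - h = 32.5 - 7.2 = 25.3 m
Denominator = H - 1.3 = 32.5 - 1.3 = 31.2 m
Ratio = 25.3 / 31.2 = 0.8109
d = 28.1 * 0.8109^0.8 = 23.8 cm

23.8


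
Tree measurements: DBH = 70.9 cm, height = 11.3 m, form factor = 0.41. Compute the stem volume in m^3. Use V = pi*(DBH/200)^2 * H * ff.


Formula: V = pi * (DBH/200)^2 * H * ff
Radius = DBH/200 = 70.9/200 = 0.3545 m
Radius^2 = 0.3545^2 = 0.12567025 m^2
V = pi * 0.12567025 * 11.3 * 0.41
V = 1.829 m^3

1.829


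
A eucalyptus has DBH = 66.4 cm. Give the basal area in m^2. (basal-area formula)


Formula: BA = pi * (DBH/2)^2 / 10000  (cm^2 to m^2)
Radius = DBH/2 = 66.4/2 = 33.2 cm
BA = pi * 33.2^2 / 10000
   = 3462.7891 cm^2 / 10000
   = 0.3463 m^2

0.3463


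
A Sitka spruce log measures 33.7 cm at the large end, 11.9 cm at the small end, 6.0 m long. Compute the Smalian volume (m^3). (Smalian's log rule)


Smalian: V = (A1 + A2)/2 * L,  A = pi*(D/200)^2
A1 = pi*(33.7/200)^2 = 0.089197 m^2
A2 = pi*(11.9/200)^2 = 0.011122 m^2
V = (0.089197+0.011122)/2*6.0 = 0.301 m^3

0.301


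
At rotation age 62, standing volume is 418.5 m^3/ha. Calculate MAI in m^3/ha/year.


Formula: MAI = Total Volume / Stand Age
MAI = 418.5 m^3/ha / 62 years
MAI = 6.75 m^3/ha/year

6.75


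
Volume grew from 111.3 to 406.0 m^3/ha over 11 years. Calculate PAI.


Formula: PAI = (V_T2 - V_T1) / (T2 - T1)
Volume increment = 406.0 - 111.3 = 294.7 m^3/ha
PAI = 294.7 / 11 = 26.79 m^3/ha/year

26.79


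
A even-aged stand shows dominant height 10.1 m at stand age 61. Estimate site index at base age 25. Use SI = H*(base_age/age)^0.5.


Formula: SI = H_dom * (base_age / age)^0.5
Age ratio = 25 / 61 = 0.40984
sqrt(age_ratio) = 0.64018
SI = 10.1 * 0.64018 = 6.5 m

6.5


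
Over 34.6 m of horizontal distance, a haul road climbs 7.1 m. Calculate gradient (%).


Formula: Gradient = rise / run * 100
Gradient = 7.1 / 34.6 * 100 = 20.5%

20.5


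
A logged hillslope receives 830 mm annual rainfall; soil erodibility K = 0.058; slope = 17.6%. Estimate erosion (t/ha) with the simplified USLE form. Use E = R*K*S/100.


Formula: E = R * K * S / 100  (simplified USLE)
R * K = 830 * 0.058 = 48.14
E = 48.14 * 17.6 / 100 = 8.47 t/ha

8.47


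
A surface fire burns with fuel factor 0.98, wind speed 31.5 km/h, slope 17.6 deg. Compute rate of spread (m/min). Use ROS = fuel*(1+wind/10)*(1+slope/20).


Formula: ROS = fuel * (1 + wind/10) * (1 + slope/20)
Wind factor = 1 + 31.5/10 = 4.15
Slope factor = 1 + 17.6/20 = 1.88
ROS = 0.98 * 4.15 * 1.88 = 7.65 m/min

7.65


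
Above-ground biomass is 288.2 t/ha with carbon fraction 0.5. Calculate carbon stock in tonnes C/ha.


Formula: Carbon Stock = Biomass * Carbon Fraction
C = 288.2 t/ha * 0.5
C = 144.1 t C/ha

144.1


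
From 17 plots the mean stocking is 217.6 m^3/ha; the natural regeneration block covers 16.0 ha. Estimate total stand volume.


Formula: Total Volume = Mean Volume per ha * Total Area
Total Volume = 217.6 m^3/ha * 16.0 ha
Total Volume = 3482 m^3

3482


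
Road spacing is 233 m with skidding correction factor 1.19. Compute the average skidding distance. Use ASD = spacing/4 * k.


Formula: ASD = (spacing / 4) * correction
Uncorrected distance = spacing / 4 = 233 / 4 = 58.25 m
ASD = 58.25 * 1.19 = 69 m

69


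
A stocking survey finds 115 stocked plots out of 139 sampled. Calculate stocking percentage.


Formula: Stocking % = stocked plots / total plots * 100
Stocking = 115 / 139 * 100
Stocking = 0.8273 * 100 = 82.7%

82.7


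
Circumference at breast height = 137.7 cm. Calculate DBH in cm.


Formula: DBH = C / pi
DBH = 137.7 / pi
pi = 3.14159...
DBH = 43.8 cm

43.8


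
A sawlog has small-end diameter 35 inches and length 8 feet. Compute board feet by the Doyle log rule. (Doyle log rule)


Doyle: BF = (D - 4)^2 * L / 16
Adjusted diameter = 35 - 4 = 31 in
(D-4)^2 = 31^2 = 961
BF = 961 * 8 / 16 = 481 BF

481


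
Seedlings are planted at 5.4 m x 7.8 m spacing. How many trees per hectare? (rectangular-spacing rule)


Formula: TPH = 10000 m^2/ha / (spacing_x * spacing_y)
Area per tree = 5.4 m * 7.8 m = 42.12 m^2
TPH = 10000 / 42.12 = 237 trees/ha

237


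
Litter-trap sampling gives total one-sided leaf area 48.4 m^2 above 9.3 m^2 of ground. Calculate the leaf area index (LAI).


Formula: LAI = total leaf area / ground area  (dimensionless)
LAI = 48.4 m^2 / 9.3 m^2
LAI = 5.2

5.2


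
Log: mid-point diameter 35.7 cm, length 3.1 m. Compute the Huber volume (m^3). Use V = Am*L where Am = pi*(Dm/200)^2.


Huber: V = Am * L,  Am = pi*(Dm/200)^2
Am = pi*(35.7/200)^2 = 0.100098 m^2
V = 0.100098*3.1 = 0.3103 m^3

0.3103


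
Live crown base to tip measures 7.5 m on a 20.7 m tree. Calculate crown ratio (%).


Formula: Crown Ratio = (Crown Length / Total Height) * 100
CR = (7.5 m / 20.7 m) * 100
CR = 0.3623 * 100 = 36.2%

36.2


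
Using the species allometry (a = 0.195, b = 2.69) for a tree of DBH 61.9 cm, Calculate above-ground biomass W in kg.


Formula: W = a * DBH^b  (allometric power law)
DBH^b = 61.9^2.69 = 66015.7932
W = 0.195 * 66015.7932 = 12873.1 kg

12873.1


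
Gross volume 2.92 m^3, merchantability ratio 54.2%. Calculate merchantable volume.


Formula: MV = V_total * (merchantable_pct / 100)
Merchantable fraction = 54.2% / 100 = 0.542
MV = 2.92 m^3 * 0.542 = 1.583 m^3

1.583


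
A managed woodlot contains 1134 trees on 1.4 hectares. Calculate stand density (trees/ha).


Formula: Stand Density = N_trees / Area_ha
Density = 1134 trees / 1.4 ha
Density = 810 trees/ha

810


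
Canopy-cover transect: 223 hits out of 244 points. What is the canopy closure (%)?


Formula: Canopy closure = covered points / total points * 100
Closure = 223 / 244 * 100
Closure = 0.9139 * 100 = 91.4%

91.4


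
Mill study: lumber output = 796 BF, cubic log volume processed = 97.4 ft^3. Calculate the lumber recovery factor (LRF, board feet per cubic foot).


Formula: LRF = Lumber Output (BF) / Log Input (ft^3)
LRF = 796 BF / 97.4 ft^3
LRF = 8.17 BF/ft^3

8.17


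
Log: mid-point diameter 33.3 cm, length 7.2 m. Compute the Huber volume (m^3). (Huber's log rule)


Huber: V = Am * L,  Am = pi*(Dm/200)^2
Am = pi*(33.3/200)^2 = 0.087092 m^2
V = 0.087092*7.2 = 0.6271 m^3

0.6271


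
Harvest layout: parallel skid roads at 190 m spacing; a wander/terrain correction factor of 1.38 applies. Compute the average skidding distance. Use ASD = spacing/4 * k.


Formula: ASD = (spacing / 4) * correction
Uncorrected distance = spacing / 4 = 190 / 4 = 47.5 m
ASD = 47.5 * 1.38 = 66 m

66


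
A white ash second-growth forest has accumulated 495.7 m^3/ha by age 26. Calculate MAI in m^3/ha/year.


Formula: MAI = Total Volume / Stand Age
MAI = 495.7 m^3/ha / 26 years
MAI = 19.07 m^3/ha/year

19.07


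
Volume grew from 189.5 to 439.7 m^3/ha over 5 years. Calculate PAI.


Formula: PAI = (V_T2 - V_T1) / (T2 - T1)
Volume increment = 439.7 - 189.5 = 250.2 m^3/ha
PAI = 250.2 / 5 = 50.04 m^3/ha/year

50.04


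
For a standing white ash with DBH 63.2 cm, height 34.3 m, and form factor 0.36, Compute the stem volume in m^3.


Formula: V = pi * (DBH/200)^2 * H * ff
Radius = DBH/200 = 63.2/200 = 0.316 m
Radius^2 = 0.316^2 = 0.099856 m^2
V = pi * 0.099856 * 34.3 * 0.36
V = 3.874 m^3

3.874


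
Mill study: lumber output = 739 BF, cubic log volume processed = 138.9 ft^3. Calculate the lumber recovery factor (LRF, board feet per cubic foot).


Formula: LRF = Lumber Output (BF) / Log Input (ft^3)
LRF = 739 BF / 138.9 ft^3
LRF = 5.32 BF/ft^3

5.32


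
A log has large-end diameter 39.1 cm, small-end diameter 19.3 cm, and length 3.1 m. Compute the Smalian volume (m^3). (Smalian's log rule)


Smalian: V = (A1 + A2)/2 * L,  A = pi*(D/200)^2
A1 = pi*(39.1/200)^2 = 0.120072 m^2
A2 = pi*(19.3/200)^2 = 0.029255 m^2
V = (0.120072+0.029255)/2*3.1 = 0.2315 m^3

0.2315


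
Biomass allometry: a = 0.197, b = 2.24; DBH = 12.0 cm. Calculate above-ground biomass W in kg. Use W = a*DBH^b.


Formula: W = a * DBH^b  (allometric power law)
DBH^b = 12.0^2.24 = 261.4364
W = 0.197 * 261.4364 = 51.5 kg

51.5


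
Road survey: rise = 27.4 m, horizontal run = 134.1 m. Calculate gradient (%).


Formula: Gradient = rise / run * 100
Gradient = 27.4 / 134.1 * 100 = 20.4%

20.4


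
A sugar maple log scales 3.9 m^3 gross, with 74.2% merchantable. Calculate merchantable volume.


Formula: MV = V_total * (merchantable_pct / 100)
Merchantable fraction = 74.2% / 100 = 0.742
MV = 3.9 m^3 * 0.742 = 2.894 m^3

2.894


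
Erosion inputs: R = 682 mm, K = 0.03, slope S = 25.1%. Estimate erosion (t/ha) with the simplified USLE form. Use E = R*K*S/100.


Formula: E = R * K * S / 100  (simplified USLE)
R * K = 682 * 0.03 = 20.46
E = 20.46 * 25.1 / 100 = 5.14 t/ha

5.14


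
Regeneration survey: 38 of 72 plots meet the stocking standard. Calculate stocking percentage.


Formula: Stocking % = stocked plots / total plots * 100
Stocking = 38 / 72 * 100
Stocking = 0.5278 * 100 = 52.8%

52.8


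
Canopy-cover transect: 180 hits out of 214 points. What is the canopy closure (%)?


Formula: Canopy closure = covered points / total points * 100
Closure = 180 / 214 * 100
Closure = 0.8411 * 100 = 84.1%

84.1


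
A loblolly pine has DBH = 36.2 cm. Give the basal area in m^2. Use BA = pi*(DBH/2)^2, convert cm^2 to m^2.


Formula: BA = pi * (DBH/2)^2 / 10000  (cm^2 to m^2)
Radius = DBH/2 = 36.2/2 = 18.1 cm
BA = pi * 18.1^2 / 10000
   = 1029.2172 cm^2 / 10000
   = 0.1029 m^2

0.1029


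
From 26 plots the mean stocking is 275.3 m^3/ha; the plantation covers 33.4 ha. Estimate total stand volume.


Formula: Total Volume = Mean Volume per ha * Total Area
Total Volume = 275.3 m^3/ha * 33.4 ha
Total Volume = 9195 m^3

9195


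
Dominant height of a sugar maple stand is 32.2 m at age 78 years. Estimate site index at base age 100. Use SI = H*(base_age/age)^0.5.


Formula: SI = H_dom * (base_age / age)^0.5
Age ratio = 100 / 78 = 1.28205
sqrt(age_ratio) = 1.13228
SI = 32.2 * 1.13228 = 36.5 m

36.5


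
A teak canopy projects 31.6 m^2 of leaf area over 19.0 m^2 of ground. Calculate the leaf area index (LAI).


Formula: LAI = total leaf area / ground area  (dimensionless)
LAI = 31.6 m^2 / 19.0 m^2
LAI = 1.66

1.66


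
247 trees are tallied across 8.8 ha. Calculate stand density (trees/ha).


Formula: Stand Density = N_trees / Area_ha
Density = 247 trees / 8.8 ha
Density = 28 trees/ha

28


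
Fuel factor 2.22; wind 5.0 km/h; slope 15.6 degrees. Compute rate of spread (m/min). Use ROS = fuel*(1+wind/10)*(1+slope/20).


Formula: ROS = fuel * (1 + wind/10) * (1 + slope/20)
Wind factor = 1 + 5.0/10 = 1.5
Slope factor = 1 + 15.6/20 = 1.78
ROS = 2.22 * 1.5 * 1.78 = 5.93 m/min

5.93


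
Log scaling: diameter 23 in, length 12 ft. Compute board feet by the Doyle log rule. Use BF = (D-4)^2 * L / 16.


Doyle: BF = (D - 4)^2 * L / 16
Adjusted diameter = 23 - 4 = 19 in
(D-4)^2 = 19^2 = 361
BF = 361 * 12 / 16 = 271 BF

271


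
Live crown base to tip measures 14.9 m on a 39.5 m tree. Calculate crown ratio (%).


Formula: Crown Ratio = (Crown Length / Total Height) * 100
CR = (14.9 m / 39.5 m) * 100
CR = 0.3772 * 100 = 37.7%

37.7


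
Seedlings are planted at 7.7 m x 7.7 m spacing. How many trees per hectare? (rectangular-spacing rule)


Formula: TPH = 10000 m^2/ha / (spacing_x * spacing_y)
Area per tree = 7.7 m * 7.7 m = 59.29 m^2
TPH = 10000 / 59.29 = 169 trees/ha

169


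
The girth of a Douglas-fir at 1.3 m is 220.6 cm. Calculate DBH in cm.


Formula: DBH = C / pi
DBH = 220.6 / pi
pi = 3.14159...
DBH = 70.2 cm

70.2


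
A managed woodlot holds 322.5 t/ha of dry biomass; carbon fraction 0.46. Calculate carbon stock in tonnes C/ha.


Formula: Carbon Stock = Biomass * Carbon Fraction
C = 322.5 t/ha * 0.46
C = 148.4 t C/ha

148.4


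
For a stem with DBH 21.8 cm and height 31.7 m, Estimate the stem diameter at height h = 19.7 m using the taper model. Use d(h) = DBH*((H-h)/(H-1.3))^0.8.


Taper: d(h) = DBH * ((H - h) / (H - 1.3))^0.8
Numerator = H - h = 31.7 - 19.7 = 12.0 m
Denominator = H - 1.3 = 31.7 - 1.3 = 30.4 m
Ratio = 12.0 / 30.4 = 0.39474
d = 21.8 * 0.39474^0.8 = 10.4 cm

10.4


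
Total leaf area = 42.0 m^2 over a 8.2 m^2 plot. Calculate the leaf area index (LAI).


Formula: LAI = total leaf area / ground area  (dimensionless)
LAI = 42.0 m^2 / 8.2 m^2
LAI = 5.12

5.12


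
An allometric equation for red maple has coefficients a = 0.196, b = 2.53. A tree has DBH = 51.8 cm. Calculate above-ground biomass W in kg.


Formula: W = a * DBH^b  (allometric power law)
DBH^b = 51.8^2.53 = 21739.7373
W = 0.196 * 21739.7373 = 4261.0 kg

4261.0


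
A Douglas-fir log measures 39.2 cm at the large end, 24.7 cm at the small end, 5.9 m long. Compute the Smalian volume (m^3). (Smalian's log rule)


Smalian: V = (A1 + A2)/2 * L,  A = pi*(D/200)^2
A1 = pi*(39.2/200)^2 = 0.120687 m^2
A2 = pi*(24.7/200)^2 = 0.047916 m^2
V = (0.120687+0.047916)/2*5.9 = 0.4974 m^3

0.4974


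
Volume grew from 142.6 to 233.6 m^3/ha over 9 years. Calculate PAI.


Formula: PAI = (V_T2 - V_T1) / (T2 - T1)
Volume increment = 233.6 - 142.6 = 91.0 m^3/ha
PAI = 91.0 / 9 = 10.11 m^3/ha/year

10.11


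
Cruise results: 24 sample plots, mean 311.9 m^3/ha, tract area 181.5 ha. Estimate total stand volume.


Formula: Total Volume = Mean Volume per ha * Total Area
Total Volume = 311.9 m^3/ha * 181.5 ha
Total Volume = 56610 m^3

56610


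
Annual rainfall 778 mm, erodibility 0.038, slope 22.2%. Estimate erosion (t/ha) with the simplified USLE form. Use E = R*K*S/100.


Formula: E = R * K * S / 100  (simplified USLE)
R * K = 778 * 0.038 = 29.564
E = 29.564 * 22.2 / 100 = 6.56 t/ha

6.56


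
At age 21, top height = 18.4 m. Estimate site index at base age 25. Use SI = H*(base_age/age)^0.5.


Formula: SI = H_dom * (base_age / age)^0.5
Age ratio = 25 / 21 = 1.19048
sqrt(age_ratio) = 1.09109
SI = 18.4 * 1.09109 = 20.1 m

20.1


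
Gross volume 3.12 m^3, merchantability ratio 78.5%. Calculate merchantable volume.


Formula: MV = V_total * (merchantable_pct / 100)
Merchantable fraction = 78.5% / 100 = 0.785
MV = 3.12 m^3 * 0.785 = 2.449 m^3

2.449


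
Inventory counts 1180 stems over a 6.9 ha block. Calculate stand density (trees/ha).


Formula: Stand Density = N_trees / Area_ha
Density = 1180 trees / 6.9 ha
Density = 171 trees/ha

171


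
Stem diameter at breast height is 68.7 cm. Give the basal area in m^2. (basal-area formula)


Formula: BA = pi * (DBH/2)^2 / 10000  (cm^2 to m^2)
Radius = DBH/2 = 68.7/2 = 34.35 cm
BA = pi * 34.35^2 / 10000
   = 3706.8359 cm^2 / 10000
   = 0.3707 m^2

0.3707


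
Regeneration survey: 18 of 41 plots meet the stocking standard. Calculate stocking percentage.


Formula: Stocking % = stocked plots / total plots * 100
Stocking = 18 / 41 * 100
Stocking = 0.439 * 100 = 43.9%

43.9


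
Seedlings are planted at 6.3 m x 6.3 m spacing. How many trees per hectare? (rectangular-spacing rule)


Formula: TPH = 10000 m^2/ha / (spacing_x * spacing_y)
Area per tree = 6.3 m * 6.3 m = 39.69 m^2
TPH = 10000 / 39.69 = 252 trees/ha

252


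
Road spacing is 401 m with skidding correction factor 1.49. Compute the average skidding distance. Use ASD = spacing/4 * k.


Formula: ASD = (spacing / 4) * correction
Uncorrected distance = spacing / 4 = 401 / 4 = 100.25 m
ASD = 100.25 * 1.49 = 149 m

149


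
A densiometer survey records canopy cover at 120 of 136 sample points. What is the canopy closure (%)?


Formula: Canopy closure = covered points / total points * 100
Closure = 120 / 136 * 100
Closure = 0.8824 * 100 = 88.2%

88.2


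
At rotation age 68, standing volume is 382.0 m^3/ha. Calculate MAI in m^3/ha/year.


Formula: MAI = Total Volume / Stand Age
MAI = 382.0 m^3/ha / 68 years
MAI = 5.62 m^3/ha/year

5.62


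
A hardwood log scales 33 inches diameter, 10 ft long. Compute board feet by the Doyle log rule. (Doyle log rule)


Doyle: BF = (D - 4)^2 * L / 16
Adjusted diameter = 33 - 4 = 29 in
(D-4)^2 = 29^2 = 841
BF = 841 * 10 / 16 = 526 BF

526


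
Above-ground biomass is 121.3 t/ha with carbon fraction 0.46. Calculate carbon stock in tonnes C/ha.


Formula: Carbon Stock = Biomass * Carbon Fraction
C = 121.3 t/ha * 0.46
C = 55.8 t C/ha

55.8


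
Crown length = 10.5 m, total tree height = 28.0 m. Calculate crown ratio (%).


Formula: Crown Ratio = (Crown Length / Total Height) * 100
CR = (10.5 m / 28.0 m) * 100
CR = 0.375 * 100 = 37.5%

37.5


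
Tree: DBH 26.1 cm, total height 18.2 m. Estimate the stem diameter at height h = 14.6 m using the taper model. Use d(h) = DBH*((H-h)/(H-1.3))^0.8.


Taper: d(h) = DBH * ((H - h) / (H - 1.3))^0.8
Numerator = H - h = 18.2 - 14.6 = 3.6 m
Denominator = H - 1.3 = 18.2 - 1.3 = 16.9 m
Ratio = 3.6 / 16.9 = 0.21302
d = 26.1 * 0.21302^0.8 = 7.6 cm

7.6


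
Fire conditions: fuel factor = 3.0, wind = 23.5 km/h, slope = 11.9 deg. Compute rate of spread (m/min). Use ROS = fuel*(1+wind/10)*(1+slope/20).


Formula: ROS = fuel * (1 + wind/10) * (1 + slope/20)
Wind factor = 1 + 23.5/10 = 3.35
Slope factor = 1 + 11.9/20 = 1.595
ROS = 3.0 * 3.35 * 1.595 = 16.03 m/min

16.03


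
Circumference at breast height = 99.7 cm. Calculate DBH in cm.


Formula: DBH = C / pi
DBH = 99.7 / pi
pi = 3.14159...
DBH = 31.7 cm

31.7


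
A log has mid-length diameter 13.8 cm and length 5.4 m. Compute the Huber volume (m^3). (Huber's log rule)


Huber: V = Am * L,  Am = pi*(Dm/200)^2
Am = pi*(13.8/200)^2 = 0.014957 m^2
V = 0.014957*5.4 = 0.0808 m^3

0.0808


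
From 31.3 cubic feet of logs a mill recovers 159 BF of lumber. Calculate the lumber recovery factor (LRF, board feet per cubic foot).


Formula: LRF = Lumber Output (BF) / Log Input (ft^3)
LRF = 159 BF / 31.3 ft^3
LRF = 5.08 BF/ft^3

5.08


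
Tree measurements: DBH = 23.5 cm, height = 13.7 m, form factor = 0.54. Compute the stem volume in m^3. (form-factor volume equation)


Formula: V = pi * (DBH/200)^2 * H * ff
Radius = DBH/200 = 23.5/200 = 0.1175 m
Radius^2 = 0.1175^2 = 0.01380625 m^2
V = pi * 0.01380625 * 13.7 * 0.54
V = 0.321 m^3

0.321


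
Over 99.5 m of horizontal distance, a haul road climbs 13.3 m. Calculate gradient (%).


Formula: Gradient = rise / run * 100
Gradient = 13.3 / 99.5 * 100 = 13.4%

13.4


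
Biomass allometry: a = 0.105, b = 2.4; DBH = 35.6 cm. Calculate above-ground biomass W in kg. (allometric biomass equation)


Formula: W = a * DBH^b  (allometric power law)
DBH^b = 35.6^2.4 = 5290.2963
W = 0.105 * 5290.2963 = 555.5 kg

555.5


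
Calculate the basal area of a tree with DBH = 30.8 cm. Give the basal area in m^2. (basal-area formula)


Formula: BA = pi * (DBH/2)^2 / 10000  (cm^2 to m^2)
Radius = DBH/2 = 30.8/2 = 15.4 cm
BA = pi * 15.4^2 / 10000
   = 745.0601 cm^2 / 10000
   = 0.0745 m^2

0.0745


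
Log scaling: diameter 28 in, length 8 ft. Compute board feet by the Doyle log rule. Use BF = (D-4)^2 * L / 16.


Doyle: BF = (D - 4)^2 * L / 16
Adjusted diameter = 28 - 4 = 24 in
(D-4)^2 = 24^2 = 576
BF = 576 * 8 / 16 = 288 BF

288


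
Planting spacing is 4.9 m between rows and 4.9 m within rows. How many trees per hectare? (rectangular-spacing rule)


Formula: TPH = 10000 m^2/ha / (spacing_x * spacing_y)
Area per tree = 4.9 m * 4.9 m = 24.01 m^2
TPH = 10000 / 24.01 = 416 trees/ha

416


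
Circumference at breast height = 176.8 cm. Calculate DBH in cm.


Formula: DBH = C / pi
DBH = 176.8 / pi
pi = 3.14159...
DBH = 56.3 cm

56.3


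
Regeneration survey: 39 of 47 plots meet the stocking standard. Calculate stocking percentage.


Formula: Stocking % = stocked plots / total plots * 100
Stocking = 39 / 47 * 100
Stocking = 0.8298 * 100 = 83.0%

83.0


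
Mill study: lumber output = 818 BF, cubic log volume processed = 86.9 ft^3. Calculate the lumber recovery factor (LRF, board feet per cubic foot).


Formula: LRF = Lumber Output (BF) / Log Input (ft^3)
LRF = 818 BF / 86.9 ft^3
LRF = 9.41 BF/ft^3

9.41


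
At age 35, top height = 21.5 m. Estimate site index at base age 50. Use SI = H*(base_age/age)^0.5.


Formula: SI = H_dom * (base_age / age)^0.5
Age ratio = 50 / 35 = 1.42857
sqrt(age_ratio) = 1.19523
SI = 21.5 * 1.19523 = 25.7 m

25.7


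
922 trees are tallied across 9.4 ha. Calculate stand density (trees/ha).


Formula: Stand Density = N_trees / Area_ha
Density = 922 trees / 9.4 ha
Density = 98 trees/ha

98


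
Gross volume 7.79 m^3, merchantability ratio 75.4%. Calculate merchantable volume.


Formula: MV = V_total * (merchantable_pct / 100)
Merchantable fraction = 75.4% / 100 = 0.754
MV = 7.79 m^3 * 0.754 = 5.874 m^3

5.874


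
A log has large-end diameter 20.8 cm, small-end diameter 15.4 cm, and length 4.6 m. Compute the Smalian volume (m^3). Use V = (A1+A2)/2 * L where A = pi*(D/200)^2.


Smalian: V = (A1 + A2)/2 * L,  A = pi*(D/200)^2
A1 = pi*(20.8/200)^2 = 0.033979 m^2
A2 = pi*(15.4/200)^2 = 0.018627 m^2
V = (0.033979+0.018627)/2*4.6 = 0.121 m^3

0.121


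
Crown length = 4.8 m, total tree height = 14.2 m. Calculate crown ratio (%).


Formula: Crown Ratio = (Crown Length / Total Height) * 100
CR = (4.8 m / 14.2 m) * 100
CR = 0.338 * 100 = 33.8%

33.8


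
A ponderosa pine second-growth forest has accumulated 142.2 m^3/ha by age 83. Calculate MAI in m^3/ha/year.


Formula: MAI = Total Volume / Stand Age
MAI = 142.2 m^3/ha / 83 years
MAI = 1.71 m^3/ha/year

1.71


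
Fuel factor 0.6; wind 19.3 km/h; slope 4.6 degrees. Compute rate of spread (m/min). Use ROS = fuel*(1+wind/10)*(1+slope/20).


Formula: ROS = fuel * (1 + wind/10) * (1 + slope/20)
Wind factor = 1 + 19.3/10 = 2.93
Slope factor = 1 + 4.6/20 = 1.23
ROS = 0.6 * 2.93 * 1.23 = 2.16 m/min

2.16


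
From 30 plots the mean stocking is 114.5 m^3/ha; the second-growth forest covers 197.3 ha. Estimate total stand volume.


Formula: Total Volume = Mean Volume per ha * Total Area
Total Volume = 114.5 m^3/ha * 197.3 ha
Total Volume = 22591 m^3

22591


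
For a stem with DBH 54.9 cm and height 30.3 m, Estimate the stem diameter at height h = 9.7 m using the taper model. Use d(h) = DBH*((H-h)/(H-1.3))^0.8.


Taper: d(h) = DBH * ((H - h) / (H - 1.3))^0.8
Numerator = H - h = 30.3 - 9.7 = 20.6 m
Denominator = H - 1.3 = 30.3 - 1.3 = 29.0 m
Ratio = 20.6 / 29.0 = 0.71034
d = 54.9 * 0.71034^0.8 = 41.8 cm

41.8


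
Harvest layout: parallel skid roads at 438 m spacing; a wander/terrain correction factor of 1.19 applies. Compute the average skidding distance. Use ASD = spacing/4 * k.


Formula: ASD = (spacing / 4) * correction
Uncorrected distance = spacing / 4 = 438 / 4 = 109.5 m
ASD = 109.5 * 1.19 = 130 m

130


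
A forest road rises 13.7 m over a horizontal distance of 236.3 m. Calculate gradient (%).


Formula: Gradient = rise / run * 100
Gradient = 13.7 / 236.3 * 100 = 5.8%

5.8


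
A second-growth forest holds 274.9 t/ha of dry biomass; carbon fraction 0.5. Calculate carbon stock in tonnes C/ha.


Formula: Carbon Stock = Biomass * Carbon Fraction
C = 274.9 t/ha * 0.5
C = 137.5 t C/ha

137.5


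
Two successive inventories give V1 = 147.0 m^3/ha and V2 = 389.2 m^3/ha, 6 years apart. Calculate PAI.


Formula: PAI = (V_T2 - V_T1) / (T2 - T1)
Volume increment = 389.2 - 147.0 = 242.2 m^3/ha
PAI = 242.2 / 6 = 40.37 m^3/ha/year

40.37


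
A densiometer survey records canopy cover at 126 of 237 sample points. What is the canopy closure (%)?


Formula: Canopy closure = covered points / total points * 100
Closure = 126 / 237 * 100
Closure = 0.5316 * 100 = 53.2%

53.2


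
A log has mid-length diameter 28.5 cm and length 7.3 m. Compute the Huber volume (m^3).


Huber: V = Am * L,  Am = pi*(Dm/200)^2
Am = pi*(28.5/200)^2 = 0.063794 m^2
V = 0.063794*7.3 = 0.4657 m^3

0.4657


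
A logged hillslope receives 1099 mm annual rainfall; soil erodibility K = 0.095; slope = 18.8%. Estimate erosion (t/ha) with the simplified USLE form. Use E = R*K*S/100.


Formula: E = R * K * S / 100  (simplified USLE)
R * K = 1099 * 0.095 = 104.405
E = 104.405 * 18.8 / 100 = 19.63 t/ha

19.63


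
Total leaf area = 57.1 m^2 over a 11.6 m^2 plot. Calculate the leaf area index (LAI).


Formula: LAI = total leaf area / ground area  (dimensionless)
LAI = 57.1 m^2 / 11.6 m^2
LAI = 4.92

4.92


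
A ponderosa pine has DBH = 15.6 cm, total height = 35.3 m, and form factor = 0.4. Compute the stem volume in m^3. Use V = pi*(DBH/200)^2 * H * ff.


Formula: V = pi * (DBH/200)^2 * H * ff
Radius = DBH/200 = 15.6/200 = 0.078 m
Radius^2 = 0.078^2 = 0.006084 m^2
V = pi * 0.006084 * 35.3 * 0.4
V = 0.27 m^3

0.27


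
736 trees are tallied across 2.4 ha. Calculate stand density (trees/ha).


Formula: Stand Density = N_trees / Area_ha
Density = 736 trees / 2.4 ha
Density = 307 trees/ha

307


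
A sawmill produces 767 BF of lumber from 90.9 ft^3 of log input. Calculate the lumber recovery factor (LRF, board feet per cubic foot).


Formula: LRF = Lumber Output (BF) / Log Input (ft^3)
LRF = 767 BF / 90.9 ft^3
LRF = 8.44 BF/ft^3

8.44


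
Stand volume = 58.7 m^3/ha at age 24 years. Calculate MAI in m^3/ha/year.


Formula: MAI = Total Volume / Stand Age
MAI = 58.7 m^3/ha / 24 years
MAI = 2.45 m^3/ha/year

2.45


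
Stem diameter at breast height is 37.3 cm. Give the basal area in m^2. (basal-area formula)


Formula: BA = pi * (DBH/2)^2 / 10000  (cm^2 to m^2)
Radius = DBH/2 = 37.3/2 = 18.65 cm
BA = pi * 18.65^2 / 10000
   = 1092.7166 cm^2 / 10000
   = 0.1093 m^2

0.1093


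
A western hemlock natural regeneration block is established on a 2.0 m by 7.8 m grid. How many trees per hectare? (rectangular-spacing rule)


Formula: TPH = 10000 m^2/ha / (spacing_x * spacing_y)
Area per tree = 2.0 m * 7.8 m = 15.6 m^2
TPH = 10000 / 15.6 = 641 trees/ha

641


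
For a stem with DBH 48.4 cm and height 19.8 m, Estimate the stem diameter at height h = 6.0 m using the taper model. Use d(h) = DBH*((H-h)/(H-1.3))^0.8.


Taper: d(h) = DBH * ((H - h) / (H - 1.3))^0.8
Numerator = H - h = 19.8 - 6.0 = 13.8 m
Denominator = H - 1.3 = 19.8 - 1.3 = 18.5 m
Ratio = 13.8 / 18.5 = 0.74595
d = 48.4 * 0.74595^0.8 = 38.3 cm

38.3


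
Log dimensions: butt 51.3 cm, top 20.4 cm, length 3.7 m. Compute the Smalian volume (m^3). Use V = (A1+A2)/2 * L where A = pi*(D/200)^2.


Smalian: V = (A1 + A2)/2 * L,  A = pi*(D/200)^2
A1 = pi*(51.3/200)^2 = 0.206692 m^2
A2 = pi*(20.4/200)^2 = 0.032685 m^2
V = (0.206692+0.032685)/2*3.7 = 0.4428 m^3

0.4428


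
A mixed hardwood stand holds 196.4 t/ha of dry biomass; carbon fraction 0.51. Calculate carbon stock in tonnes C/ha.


Formula: Carbon Stock = Biomass * Carbon Fraction
C = 196.4 t/ha * 0.51
C = 100.2 t C/ha

100.2


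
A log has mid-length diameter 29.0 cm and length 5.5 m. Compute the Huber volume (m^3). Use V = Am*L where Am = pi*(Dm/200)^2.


Huber: V = Am * L,  Am = pi*(Dm/200)^2
Am = pi*(29.0/200)^2 = 0.066052 m^2
V = 0.066052*5.5 = 0.3633 m^3

0.3633


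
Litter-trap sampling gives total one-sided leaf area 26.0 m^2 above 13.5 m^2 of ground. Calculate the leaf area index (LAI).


Formula: LAI = total leaf area / ground area  (dimensionless)
LAI = 26.0 m^2 / 13.5 m^2
LAI = 1.93

1.93


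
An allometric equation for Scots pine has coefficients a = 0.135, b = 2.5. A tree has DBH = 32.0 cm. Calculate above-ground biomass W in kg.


Formula: W = a * DBH^b  (allometric power law)
DBH^b = 32.0^2.5 = 5792.6188
W = 0.135 * 5792.6188 = 782.0 kg

782.0


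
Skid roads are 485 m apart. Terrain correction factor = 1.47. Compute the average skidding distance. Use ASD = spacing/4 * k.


Formula: ASD = (spacing / 4) * correction
Uncorrected distance = spacing / 4 = 485 / 4 = 121.25 m
ASD = 121.25 * 1.47 = 178 m

178


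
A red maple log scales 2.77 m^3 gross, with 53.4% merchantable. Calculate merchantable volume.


Formula: MV = V_total * (merchantable_pct / 100)
Merchantable fraction = 53.4% / 100 = 0.534
MV = 2.77 m^3 * 0.534 = 1.479 m^3

1.479


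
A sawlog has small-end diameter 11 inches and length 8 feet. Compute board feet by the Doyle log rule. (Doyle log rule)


Doyle: BF = (D - 4)^2 * L / 16
Adjusted diameter = 11 - 4 = 7 in
(D-4)^2 = 7^2 = 49
BF = 49 * 8 / 16 = 25 BF

25


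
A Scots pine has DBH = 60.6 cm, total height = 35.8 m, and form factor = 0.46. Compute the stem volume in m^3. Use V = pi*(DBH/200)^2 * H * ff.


Formula: V = pi * (DBH/200)^2 * H * ff
Radius = DBH/200 = 60.6/200 = 0.303 m
Radius^2 = 0.303^2 = 0.091809 m^2
V = pi * 0.091809 * 35.8 * 0.46
V = 4.75 m^3

4.75


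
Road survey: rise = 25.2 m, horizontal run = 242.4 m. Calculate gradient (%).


Formula: Gradient = rise / run * 100
Gradient = 25.2 / 242.4 * 100 = 10.4%

10.4


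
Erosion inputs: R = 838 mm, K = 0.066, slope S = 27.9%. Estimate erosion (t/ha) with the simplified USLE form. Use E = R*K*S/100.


Formula: E = R * K * S / 100  (simplified USLE)
R * K = 838 * 0.066 = 55.308
E = 55.308 * 27.9 / 100 = 15.43 t/ha

15.43


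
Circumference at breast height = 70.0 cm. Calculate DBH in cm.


Formula: DBH = C / pi
DBH = 70.0 / pi
pi = 3.14159...
DBH = 22.3 cm

22.3


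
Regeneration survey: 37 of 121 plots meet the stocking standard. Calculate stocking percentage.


Formula: Stocking % = stocked plots / total plots * 100
Stocking = 37 / 121 * 100
Stocking = 0.3058 * 100 = 30.6%

30.6


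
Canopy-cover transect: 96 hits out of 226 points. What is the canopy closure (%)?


Formula: Canopy closure = covered points / total points * 100
Closure = 96 / 226 * 100
Closure = 0.4248 * 100 = 42.5%

42.5


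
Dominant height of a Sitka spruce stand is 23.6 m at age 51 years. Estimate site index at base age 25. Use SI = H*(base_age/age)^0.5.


Formula: SI = H_dom * (base_age / age)^0.5
Age ratio = 25 / 51 = 0.4902
sqrt(age_ratio) = 0.70014
SI = 23.6 * 0.70014 = 16.5 m

16.5


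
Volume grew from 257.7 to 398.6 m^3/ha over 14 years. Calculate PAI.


Formula: PAI = (V_T2 - V_T1) / (T2 - T1)
Volume increment = 398.6 - 257.7 = 140.9 m^3/ha
PAI = 140.9 / 14 = 10.06 m^3/ha/year

10.06


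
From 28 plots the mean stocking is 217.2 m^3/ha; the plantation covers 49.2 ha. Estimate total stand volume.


Formula: Total Volume = Mean Volume per ha * Total Area
Total Volume = 217.2 m^3/ha * 49.2 ha
Total Volume = 10686 m^3

10686


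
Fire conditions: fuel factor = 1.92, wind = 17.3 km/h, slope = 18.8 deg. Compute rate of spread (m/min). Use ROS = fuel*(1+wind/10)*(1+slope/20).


Formula: ROS = fuel * (1 + wind/10) * (1 + slope/20)
Wind factor = 1 + 17.3/10 = 2.73
Slope factor = 1 + 18.8/20 = 1.94
ROS = 1.92 * 2.73 * 1.94 = 10.17 m/min

10.17


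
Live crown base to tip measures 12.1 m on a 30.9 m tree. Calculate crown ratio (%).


Formula: Crown Ratio = (Crown Length / Total Height) * 100
CR = (12.1 m / 30.9 m) * 100
CR = 0.3916 * 100 = 39.2%

39.2


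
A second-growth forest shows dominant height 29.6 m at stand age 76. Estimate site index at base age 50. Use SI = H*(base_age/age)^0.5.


Formula: SI = H_dom * (base_age / age)^0.5
Age ratio = 50 / 76 = 0.65789
sqrt(age_ratio) = 0.81111
SI = 29.6 * 0.81111 = 24.0 m

24.0


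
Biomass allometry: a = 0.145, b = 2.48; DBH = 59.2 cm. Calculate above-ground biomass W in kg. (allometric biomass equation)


Formula: W = a * DBH^b  (allometric power law)
DBH^b = 59.2^2.48 = 24851.799
W = 0.145 * 24851.799 = 3603.5 kg

3603.5


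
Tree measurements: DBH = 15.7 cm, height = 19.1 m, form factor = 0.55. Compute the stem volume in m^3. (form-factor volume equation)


Formula: V = pi * (DBH/200)^2 * H * ff
Radius = DBH/200 = 15.7/200 = 0.0785 m
Radius^2 = 0.0785^2 = 0.00616225 m^2
V = pi * 0.00616225 * 19.1 * 0.55
V = 0.203 m^3

0.203


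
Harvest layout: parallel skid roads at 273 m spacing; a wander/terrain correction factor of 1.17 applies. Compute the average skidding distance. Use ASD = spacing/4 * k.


Formula: ASD = (spacing / 4) * correction
Uncorrected distance = spacing / 4 = 273 / 4 = 68.25 m
ASD = 68.25 * 1.17 = 80 m

80


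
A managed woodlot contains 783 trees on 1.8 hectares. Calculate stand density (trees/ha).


Formula: Stand Density = N_trees / Area_ha
Density = 783 trees / 1.8 ha
Density = 435 trees/ha

435


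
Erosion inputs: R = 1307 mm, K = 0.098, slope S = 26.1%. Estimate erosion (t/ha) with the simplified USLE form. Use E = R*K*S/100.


Formula: E = R * K * S / 100  (simplified USLE)
R * K = 1307 * 0.098 = 128.086
E = 128.086 * 26.1 / 100 = 33.43 t/ha

33.43


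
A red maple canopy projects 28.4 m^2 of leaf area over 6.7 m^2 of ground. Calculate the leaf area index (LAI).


Formula: LAI = total leaf area / ground area  (dimensionless)
LAI = 28.4 m^2 / 6.7 m^2
LAI = 4.24

4.24


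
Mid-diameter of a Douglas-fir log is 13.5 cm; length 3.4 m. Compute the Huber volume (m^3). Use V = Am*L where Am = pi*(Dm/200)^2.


Huber: V = Am * L,  Am = pi*(Dm/200)^2
Am = pi*(13.5/200)^2 = 0.014314 m^2
V = 0.014314*3.4 = 0.0487 m^3

0.0487


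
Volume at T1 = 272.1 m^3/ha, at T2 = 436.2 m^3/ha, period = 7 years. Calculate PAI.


Formula: PAI = (V_T2 - V_T1) / (T2 - T1)
Volume increment = 436.2 - 272.1 = 164.1 m^3/ha
PAI = 164.1 / 7 = 23.44 m^3/ha/year

23.44


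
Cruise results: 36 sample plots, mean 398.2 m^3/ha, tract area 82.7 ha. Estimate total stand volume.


Formula: Total Volume = Mean Volume per ha * Total Area
Total Volume = 398.2 m^3/ha * 82.7 ha
Total Volume = 32931 m^3

32931


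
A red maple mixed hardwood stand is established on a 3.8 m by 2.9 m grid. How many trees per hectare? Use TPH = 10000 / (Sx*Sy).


Formula: TPH = 10000 m^2/ha / (spacing_x * spacing_y)
Area per tree = 3.8 m * 2.9 m = 11.02 m^2
TPH = 10000 / 11.02 = 907 trees/ha

907


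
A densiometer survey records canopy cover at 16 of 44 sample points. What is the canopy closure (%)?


Formula: Canopy closure = covered points / total points * 100
Closure = 16 / 44 * 100
Closure = 0.3636 * 100 = 36.4%

36.4


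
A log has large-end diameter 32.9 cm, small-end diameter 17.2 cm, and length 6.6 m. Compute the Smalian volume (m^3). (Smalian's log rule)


Smalian: V = (A1 + A2)/2 * L,  A = pi*(D/200)^2
A1 = pi*(32.9/200)^2 = 0.085012 m^2
A2 = pi*(17.2/200)^2 = 0.023235 m^2
V = (0.085012+0.023235)/2*6.6 = 0.3572 m^3

0.3572


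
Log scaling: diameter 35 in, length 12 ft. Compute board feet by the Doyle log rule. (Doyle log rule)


Doyle: BF = (D - 4)^2 * L / 16
Adjusted diameter = 35 - 4 = 31 in
(D-4)^2 = 31^2 = 961
BF = 961 * 12 / 16 = 721 BF

721


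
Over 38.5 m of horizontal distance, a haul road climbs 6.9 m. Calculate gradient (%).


Formula: Gradient = rise / run * 100
Gradient = 6.9 / 38.5 * 100 = 17.9%

17.9


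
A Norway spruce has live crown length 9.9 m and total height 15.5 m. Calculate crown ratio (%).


Formula: Crown Ratio = (Crown Length / Total Height) * 100
CR = (9.9 m / 15.5 m) * 100
CR = 0.6387 * 100 = 63.9%

63.9


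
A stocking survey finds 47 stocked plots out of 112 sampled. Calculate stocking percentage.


Formula: Stocking % = stocked plots / total plots * 100
Stocking = 47 / 112 * 100
Stocking = 0.4196 * 100 = 42.0%

42.0


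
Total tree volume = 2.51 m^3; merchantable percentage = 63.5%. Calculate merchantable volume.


Formula: MV = V_total * (merchantable_pct / 100)
Merchantable fraction = 63.5% / 100 = 0.635
MV = 2.51 m^3 * 0.635 = 1.594 m^3

1.594


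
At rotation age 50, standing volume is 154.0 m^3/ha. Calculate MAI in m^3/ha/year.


Formula: MAI = Total Volume / Stand Age
MAI = 154.0 m^3/ha / 50 years
MAI = 3.08 m^3/ha/year

3.08


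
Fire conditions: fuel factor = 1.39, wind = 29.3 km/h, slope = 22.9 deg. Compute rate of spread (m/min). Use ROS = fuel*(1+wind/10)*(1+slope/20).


Formula: ROS = fuel * (1 + wind/10) * (1 + slope/20)
Wind factor = 1 + 29.3/10 = 3.93
Slope factor = 1 + 22.9/20 = 2.145
ROS = 1.39 * 3.93 * 2.145 = 11.72 m/min

11.72
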